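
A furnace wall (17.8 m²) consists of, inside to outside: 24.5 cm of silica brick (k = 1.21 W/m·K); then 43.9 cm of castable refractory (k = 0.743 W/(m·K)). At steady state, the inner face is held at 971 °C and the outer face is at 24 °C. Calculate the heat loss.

Resistance network (inner→outer):
  R_silica brick = L/(kA) = 0.245/(1.21·17.8) = 0.01138 K/W
  R_castable refractory = L/(kA) = 0.439/(0.743·17.8) = 0.03319 K/W
ΣR = 0.01138 + 0.03319 = 0.04457 K/W
Q = ΔT/ΣR = (971 °C − 24 °C)/0.04457 = 21200 W

Q = 21200 W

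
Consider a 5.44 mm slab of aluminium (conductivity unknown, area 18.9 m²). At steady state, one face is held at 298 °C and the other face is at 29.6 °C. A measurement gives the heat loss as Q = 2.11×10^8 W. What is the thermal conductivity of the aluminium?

k = 226 W/m·K

ΣR = ΔT/Q = |298 − 29.6|/2.11×10^8 = 1.272×10^-6 K/W
L/(kA) = 1.272×10^-6 ⇒ k = 0.00544/(1.272×10^-6·18.9) = 226 W/m·K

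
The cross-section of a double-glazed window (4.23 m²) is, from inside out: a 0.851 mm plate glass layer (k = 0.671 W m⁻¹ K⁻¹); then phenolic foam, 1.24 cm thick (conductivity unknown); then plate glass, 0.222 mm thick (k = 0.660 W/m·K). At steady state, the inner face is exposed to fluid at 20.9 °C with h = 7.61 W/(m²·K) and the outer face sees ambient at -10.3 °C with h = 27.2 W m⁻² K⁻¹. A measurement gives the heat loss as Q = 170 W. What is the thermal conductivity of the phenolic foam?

k = 0.0204 W/m·K

ΣR = ΔT/Q = |20.9 − -10.3|/170 = 0.1835 K/W
Known resistances:
  R_conv,in = 1/(hA) = 1/(7.61·4.23) = 0.03107 K/W
  R_plate glass = L/(kA) = 8.51×10^-4/(0.671·4.23) = 2.998×10^-4 K/W
  R_plate glass = L/(kA) = 2.22×10^-4/(0.660·4.23) = 7.952×10^-5 K/W
  R_conv,out = 1/(hA) = 1/(27.2·4.23) = 0.008691 K/W
R_phenolic foam = ΣR − ΣR_known = 0.1835 − 0.04014 = 0.1434 K/W
L/(kA) = 0.1434 ⇒ k = 0.0124/(0.1434·4.23) = 0.0204 W/m·K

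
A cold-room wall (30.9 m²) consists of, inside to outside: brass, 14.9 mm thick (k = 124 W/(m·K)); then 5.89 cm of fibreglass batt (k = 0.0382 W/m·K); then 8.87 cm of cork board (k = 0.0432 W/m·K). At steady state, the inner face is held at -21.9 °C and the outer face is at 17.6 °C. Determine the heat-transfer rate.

Treat each layer as a resistance in series:
  R_brass = L/(kA) = 0.0149/(124·30.9) = 3.889×10^-6 K/W
  R_fibreglass batt = L/(kA) = 0.0589/(0.0382·30.9) = 0.04990 K/W
  R_cork board = L/(kA) = 0.0887/(0.0432·30.9) = 0.06645 K/W
ΣR = 3.889×10^-6 + 0.04990 + 0.06645 = 0.1164 K/W
Q = ΔT/ΣR = (-21.9 °C − 17.6 °C)/0.1164 = -339 W
(Negative Q ⇒ heat flows inward; heat gain = 339 W.)

Q = 339 W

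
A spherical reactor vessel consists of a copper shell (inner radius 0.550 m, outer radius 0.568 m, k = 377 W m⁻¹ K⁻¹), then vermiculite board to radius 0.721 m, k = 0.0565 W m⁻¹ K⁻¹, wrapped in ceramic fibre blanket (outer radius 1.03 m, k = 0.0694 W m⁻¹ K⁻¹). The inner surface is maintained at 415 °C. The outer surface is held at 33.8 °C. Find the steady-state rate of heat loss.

Series thermal resistances, inner to outer:
  R_copper = (1/0.550 − 1/0.568)/(4πk) = 0.05762/(4π·377) = 1.216×10^-5 K/W
  R_vermiculite board = (1/0.568 − 1/0.721)/(4πk) = 0.3736/(4π·0.0565) = 0.5262 K/W
  R_ceramic fibre blanket = (1/0.721 − 1/1.03)/(4πk) = 0.4161/(4π·0.0694) = 0.4771 K/W
ΣR = 1.216×10^-5 + 0.5262 + 0.4771 = 1.003 K/W
Q = ΔT/ΣR = (415 °C − 33.8 °C)/1.003 = 380 W

Q = 380 W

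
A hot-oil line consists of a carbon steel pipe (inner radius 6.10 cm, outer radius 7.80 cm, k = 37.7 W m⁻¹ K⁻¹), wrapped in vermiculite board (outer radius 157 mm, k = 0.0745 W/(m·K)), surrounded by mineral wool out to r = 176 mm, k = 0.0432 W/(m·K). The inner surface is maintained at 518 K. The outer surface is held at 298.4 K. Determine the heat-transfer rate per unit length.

Series thermal resistances, inner to outer:
  R'_carbon steel = ln(0.0780/0.0610)/(2πk) = 0.2458/(2π·37.7) = 0.001038 m·K/W
  R'_vermiculite board = ln(0.157/0.0780)/(2πk) = 0.6995/(2π·0.0745) = 1.494 m·K/W
  R'_mineral wool = ln(0.176/0.157)/(2πk) = 0.1142/(2π·0.0432) = 0.4209 m·K/W
ΣR = 0.001038 + 1.494 + 0.4209 = 1.916 m·K/W
Q' = ΔT/ΣR = (518 K − 298.4 K)/1.916 = 115 W/m

Q' = 115 W/m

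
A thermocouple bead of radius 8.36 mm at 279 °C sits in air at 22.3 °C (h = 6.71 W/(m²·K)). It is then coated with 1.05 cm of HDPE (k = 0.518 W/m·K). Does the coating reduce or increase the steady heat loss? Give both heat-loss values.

Critical radius for a sphere: r_cr = 2k/h = 0.154 m = 15.4 cm.
Outer radius after coating: r₂ = 0.00836 + 0.0105 = 0.01886 m.
Since r₁ < r_cr and r₂ ≤ r_cr, the coating moves toward the maximum at r_cr — heat loss rises.
Bare: R = 1/(4πr₁²h) = 169.7 K/W; Q = 256.7/169.7 = 1.51 W.
Coated: R = R_cond + R_conv = 43.57 K/W; Q = 256.7/43.57 = 5.89 W.

increases: 1.51 → 5.89 W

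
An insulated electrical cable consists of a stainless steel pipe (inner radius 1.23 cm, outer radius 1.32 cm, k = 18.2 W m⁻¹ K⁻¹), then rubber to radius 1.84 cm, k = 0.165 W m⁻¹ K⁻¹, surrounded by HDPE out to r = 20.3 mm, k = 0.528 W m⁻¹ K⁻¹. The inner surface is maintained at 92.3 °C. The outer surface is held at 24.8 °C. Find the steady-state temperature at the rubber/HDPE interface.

T = 30.5 °C

Series thermal resistances, inner to outer:
  R'_stainless steel = ln(0.0132/0.0123)/(2πk) = 0.07062/(2π·18.2) = 6.175×10^-4 m·K/W
  R'_rubber = ln(0.0184/0.0132)/(2πk) = 0.3321/(2π·0.165) = 0.3204 m·K/W
  R'_HDPE = ln(0.0203/0.0184)/(2πk) = 0.09827/(2π·0.528) = 0.02962 m·K/W
ΣR = 6.175×10^-4 + 0.3204 + 0.02962 = 0.3506 m·K/W
Q' = ΔT/ΣR = (92.3 °C − 24.8 °C)/0.3506 = 192.5 W/m
From the inner boundary to the rubber/HDPE interface, ΣR_partial = 0.3210 m·K/W.
T_interface = T_in − Q'·ΣR_partial = 92.3 °C − (192.5)(0.3210) = 30.5 °C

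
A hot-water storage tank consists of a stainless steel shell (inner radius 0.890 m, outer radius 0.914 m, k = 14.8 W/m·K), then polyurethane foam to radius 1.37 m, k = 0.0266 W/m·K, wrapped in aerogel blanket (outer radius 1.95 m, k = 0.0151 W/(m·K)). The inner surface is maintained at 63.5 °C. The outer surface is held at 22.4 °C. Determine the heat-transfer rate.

Resistance network (inner→outer):
  R_stainless steel = (1/0.890 − 1/0.914)/(4πk) = 0.02950/(4π·14.8) = 1.586×10^-4 K/W
  R_polyurethane foam = (1/0.914 − 1/1.37)/(4πk) = 0.3642/(4π·0.0266) = 1.089 K/W
  R_aerogel blanket = (1/1.37 − 1/1.95)/(4πk) = 0.2171/(4π·0.0151) = 1.144 K/W
ΣR = 1.586×10^-4 + 1.089 + 1.144 = 2.233 K/W
Q = ΔT/ΣR = (63.5 °C − 22.4 °C)/2.233 = 18.4 W

Q = 18.4 W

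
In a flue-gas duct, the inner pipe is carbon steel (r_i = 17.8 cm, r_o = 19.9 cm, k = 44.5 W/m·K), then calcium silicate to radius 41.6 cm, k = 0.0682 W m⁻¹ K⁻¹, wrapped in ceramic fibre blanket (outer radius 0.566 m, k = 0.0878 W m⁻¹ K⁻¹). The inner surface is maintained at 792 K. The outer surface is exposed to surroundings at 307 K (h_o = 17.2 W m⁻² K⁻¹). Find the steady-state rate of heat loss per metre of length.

Treat each layer as a resistance in series:
  R'_carbon steel = ln(0.199/0.178)/(2πk) = 0.1115/(2π·44.5) = 3.989×10^-4 m·K/W
  R'_calcium silicate = ln(0.416/0.199)/(2πk) = 0.7374/(2π·0.0682) = 1.721 m·K/W
  R'_ceramic fibre blanket = ln(0.566/0.416)/(2πk) = 0.3079/(2π·0.0878) = 0.5581 m·K/W
  R'_conv,out = 1/(2πr h) = 1/(2π·0.566·17.2) = 0.01635 m·K/W
ΣR = 3.989×10^-4 + 1.721 + 0.5581 + 0.01635 = 2.296 m·K/W
Q' = ΔT/ΣR = (792 K − 307 K)/2.296 = 211 W/m

Q' = 211 W/m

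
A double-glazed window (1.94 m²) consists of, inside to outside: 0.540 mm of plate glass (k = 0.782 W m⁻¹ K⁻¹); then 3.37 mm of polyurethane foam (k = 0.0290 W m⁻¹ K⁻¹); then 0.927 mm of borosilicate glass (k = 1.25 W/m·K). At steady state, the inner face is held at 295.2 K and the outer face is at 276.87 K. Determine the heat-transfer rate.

Q = 302 W

Series thermal resistances, inner to outer:
  R_plate glass = L/(kA) = 5.40×10^-4/(0.782·1.94) = 3.559×10^-4 K/W
  R_polyurethane foam = L/(kA) = 0.00337/(0.0290·1.94) = 0.05990 K/W
  R_borosilicate glass = L/(kA) = 9.27×10^-4/(1.25·1.94) = 3.823×10^-4 K/W
ΣR = 3.559×10^-4 + 0.05990 + 3.823×10^-4 = 0.06064 K/W
Q = ΔT/ΣR = (295.2 K − 276.87 K)/0.06064 = 302 W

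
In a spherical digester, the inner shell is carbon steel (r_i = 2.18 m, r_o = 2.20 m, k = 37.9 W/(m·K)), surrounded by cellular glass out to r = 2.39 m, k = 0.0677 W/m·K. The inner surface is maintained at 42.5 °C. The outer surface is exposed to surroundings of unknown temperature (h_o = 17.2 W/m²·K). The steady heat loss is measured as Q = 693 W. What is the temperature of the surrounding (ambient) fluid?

T_out = 12.5 °C

Sum the resistances:
  R_carbon steel = (1/2.18 − 1/2.20)/(4πk) = 0.004170/(4π·37.9) = 8.756×10^-6 K/W
  R_cellular glass = (1/2.20 − 1/2.39)/(4πk) = 0.03614/(4π·0.0677) = 0.04248 K/W
  R_conv,out = 1/(4πr²h) = 1/(4π·2.39²·17.2) = 8.100×10^-4 K/W
ΣR = 0.04329 K/W
ΔT = Q·ΣR = 693 × 0.04329 = 30.00 K
Heat flows outward, so T_out = T_in − ΔT = 42.5 − 30.00 = 12.5 °C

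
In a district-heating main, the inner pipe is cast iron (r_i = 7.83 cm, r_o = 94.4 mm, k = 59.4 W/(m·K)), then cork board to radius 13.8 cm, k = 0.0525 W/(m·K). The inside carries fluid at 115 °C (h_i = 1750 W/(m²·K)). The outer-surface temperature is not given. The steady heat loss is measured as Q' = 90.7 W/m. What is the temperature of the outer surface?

Series resistances:
  R'_conv,in = 1/(2πr h) = 1/(2π·0.0783·1750) = 0.001162 m·K/W
  R'_cast iron = ln(0.0944/0.0783)/(2πk) = 0.1870/(2π·59.4) = 5.010×10^-4 m·K/W
  R'_cork board = ln(0.138/0.0944)/(2πk) = 0.3797/(2π·0.0525) = 1.151 m·K/W
ΣR = 1.153 m·K/W
ΔT = Q'·ΣR = 90.7 × 1.153 = 104.6 K
Heat flows outward, so T_out = T_in − ΔT = 115 − 104.6 = 10.4 °C

T_out = 10.4 °C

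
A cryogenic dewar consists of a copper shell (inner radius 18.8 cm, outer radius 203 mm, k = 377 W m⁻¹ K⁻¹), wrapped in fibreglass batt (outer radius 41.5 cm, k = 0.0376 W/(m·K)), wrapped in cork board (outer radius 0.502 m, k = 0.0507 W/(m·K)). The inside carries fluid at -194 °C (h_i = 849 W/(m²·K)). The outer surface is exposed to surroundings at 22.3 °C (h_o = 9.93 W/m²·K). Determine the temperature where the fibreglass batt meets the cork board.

Series thermal resistances, inner to outer:
  R_conv,in = 1/(4πr²h) = 1/(4π·0.188²·849) = 0.002652 K/W
  R_copper = (1/0.188 − 1/0.203)/(4πk) = 0.3930/(4π·377) = 8.296×10^-5 K/W
  R_fibreglass batt = (1/0.203 − 1/0.415)/(4πk) = 2.516/(4π·0.0376) = 5.326 K/W
  R_cork board = (1/0.415 − 1/0.502)/(4πk) = 0.4176/(4π·0.0507) = 0.6555 K/W
  R_conv,out = 1/(4πr²h) = 1/(4π·0.502²·9.93) = 0.03180 K/W
ΣR = 0.002652 + 8.296×10^-5 + 5.326 + 0.6555 + 0.03180 = 6.016 K/W
Q = ΔT/ΣR = (-194 °C − 22.3 °C)/6.016 = -35.95 W
From the inner boundary to the fibreglass batt/cork board interface, ΣR_partial = 5.329 K/W.
T_interface = T_in − Q·ΣR_partial = -194 °C − (-35.95)(5.329) = -2.4 °C

T = -2.4 °C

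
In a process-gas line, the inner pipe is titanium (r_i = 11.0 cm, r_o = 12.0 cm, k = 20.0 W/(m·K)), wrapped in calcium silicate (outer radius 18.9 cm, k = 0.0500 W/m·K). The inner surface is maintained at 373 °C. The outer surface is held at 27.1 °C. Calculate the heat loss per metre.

Q' = 239 W/m

Treat each layer as a resistance in series:
  R'_titanium = ln(0.120/0.110)/(2πk) = 0.08701/(2π·20.0) = 6.924×10^-4 m·K/W
  R'_calcium silicate = ln(0.189/0.120)/(2πk) = 0.4543/(2π·0.0500) = 1.446 m·K/W
ΣR = 6.924×10^-4 + 1.446 = 1.447 m·K/W
Q' = ΔT/ΣR = (373 °C − 27.1 °C)/1.447 = 239 W/m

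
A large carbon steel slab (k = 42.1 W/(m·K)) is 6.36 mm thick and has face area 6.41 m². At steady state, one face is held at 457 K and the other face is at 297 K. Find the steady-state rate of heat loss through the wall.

Q = kA·ΔT/L = 42.1 × 6.41 × |457 K − 297 K| / 0.00636 = 6.79×10^6 W

Q = 6.79×10^6 W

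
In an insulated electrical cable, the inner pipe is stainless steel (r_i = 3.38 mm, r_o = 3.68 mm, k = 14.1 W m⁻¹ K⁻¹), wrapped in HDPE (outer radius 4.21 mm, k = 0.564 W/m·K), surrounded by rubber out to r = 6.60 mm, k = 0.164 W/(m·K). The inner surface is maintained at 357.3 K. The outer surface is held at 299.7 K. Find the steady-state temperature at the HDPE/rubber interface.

T = 352.6 K

Series thermal resistances, inner to outer:
  R'_stainless steel = ln(0.00368/0.00338)/(2πk) = 0.08504/(2π·14.1) = 9.599×10^-4 m·K/W
  R'_HDPE = ln(0.00421/0.00368)/(2πk) = 0.1345/(2π·0.564) = 0.03797 m·K/W
  R'_rubber = ln(0.00660/0.00421)/(2πk) = 0.4496/(2π·0.164) = 0.4363 m·K/W
ΣR = 9.599×10^-4 + 0.03797 + 0.4363 = 0.4752 m·K/W
Q' = ΔT/ΣR = (357.3 K − 299.7 K)/0.4752 = 121.2 W/m
From the inner boundary to the HDPE/rubber interface, ΣR_partial = 0.03893 m·K/W.
T_interface = T_in − Q'·ΣR_partial = 357.3 K − (121.2)(0.03893) = 352.6 K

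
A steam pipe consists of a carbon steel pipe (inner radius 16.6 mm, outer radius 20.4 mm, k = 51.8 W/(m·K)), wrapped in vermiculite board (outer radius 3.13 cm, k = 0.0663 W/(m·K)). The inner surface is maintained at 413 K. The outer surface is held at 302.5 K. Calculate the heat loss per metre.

Resistance network (inner→outer):
  R'_carbon steel = ln(0.0204/0.0166)/(2πk) = 0.2061/(2π·51.8) = 6.333×10^-4 m·K/W
  R'_vermiculite board = ln(0.0313/0.0204)/(2πk) = 0.4281/(2π·0.0663) = 1.028 m·K/W
ΣR = 6.333×10^-4 + 1.028 = 1.029 m·K/W
Q' = ΔT/ΣR = (413 K − 302.5 K)/1.029 = 107 W/m

Q' = 107 W/m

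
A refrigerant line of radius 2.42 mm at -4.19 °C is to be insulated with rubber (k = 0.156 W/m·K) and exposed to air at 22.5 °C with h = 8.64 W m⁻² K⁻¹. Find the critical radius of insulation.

r_cr = 1.81 cm

For a cylinder, r_cr = k_ins/h = 0.156/8.64 = 0.0181 m = 1.81 cm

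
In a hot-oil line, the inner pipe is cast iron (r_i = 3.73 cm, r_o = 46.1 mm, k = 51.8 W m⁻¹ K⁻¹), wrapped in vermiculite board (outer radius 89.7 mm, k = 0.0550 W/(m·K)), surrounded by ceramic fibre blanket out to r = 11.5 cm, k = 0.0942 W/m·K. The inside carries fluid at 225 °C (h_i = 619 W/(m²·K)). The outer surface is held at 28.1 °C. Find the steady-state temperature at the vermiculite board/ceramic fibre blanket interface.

Treat each layer as a resistance in series:
  R'_conv,in = 1/(2πr h) = 1/(2π·0.0373·619) = 0.006893 m·K/W
  R'_cast iron = ln(0.0461/0.0373)/(2πk) = 0.2118/(2π·51.8) = 6.508×10^-4 m·K/W
  R'_vermiculite board = ln(0.0897/0.0461)/(2πk) = 0.6657/(2π·0.0550) = 1.926 m·K/W
  R'_ceramic fibre blanket = ln(0.115/0.0897)/(2πk) = 0.2485/(2π·0.0942) = 0.4198 m·K/W
ΣR = 0.006893 + 6.508×10^-4 + 1.926 + 0.4198 = 2.353 m·K/W
Q' = ΔT/ΣR = (225 °C − 28.1 °C)/2.353 = 83.68 W/m
From the inner boundary to the vermiculite board/ceramic fibre blanket interface, ΣR_partial = 1.934 m·K/W.
T_interface = T_in − Q'·ΣR_partial = 225 °C − (83.68)(1.934) = 63.2 °C

T = 63.2 °C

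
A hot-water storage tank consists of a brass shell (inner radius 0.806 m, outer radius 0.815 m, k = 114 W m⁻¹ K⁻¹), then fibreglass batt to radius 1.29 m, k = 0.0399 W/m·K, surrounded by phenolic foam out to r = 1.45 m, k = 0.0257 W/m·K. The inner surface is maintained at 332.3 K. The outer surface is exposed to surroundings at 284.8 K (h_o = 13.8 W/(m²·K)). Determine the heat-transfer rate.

Q = 40.6 W

Treat each layer as a resistance in series:
  R_brass = (1/0.806 − 1/0.815)/(4πk) = 0.01370/(4π·114) = 9.564×10^-6 K/W
  R_fibreglass batt = (1/0.815 − 1/1.29)/(4πk) = 0.4518/(4π·0.0399) = 0.9011 K/W
  R_phenolic foam = (1/1.29 − 1/1.45)/(4πk) = 0.08554/(4π·0.0257) = 0.2649 K/W
  R_conv,out = 1/(4πr²h) = 1/(4π·1.45²·13.8) = 0.002743 K/W
ΣR = 9.564×10^-6 + 0.9011 + 0.2649 + 0.002743 = 1.169 K/W
Q = ΔT/ΣR = (332.3 K − 284.8 K)/1.169 = 40.6 W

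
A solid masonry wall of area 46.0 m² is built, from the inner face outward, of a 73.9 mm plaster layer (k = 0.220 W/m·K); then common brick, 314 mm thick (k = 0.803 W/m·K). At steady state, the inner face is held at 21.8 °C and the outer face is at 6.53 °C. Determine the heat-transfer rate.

Treat each layer as a resistance in series:
  R_plaster = L/(kA) = 0.0739/(0.220·46.0) = 0.007302 K/W
  R_common brick = L/(kA) = 0.314/(0.803·46.0) = 0.008501 K/W
ΣR = 0.007302 + 0.008501 = 0.01580 K/W
Q = ΔT/ΣR = (21.8 °C − 6.53 °C)/0.01580 = 966 W

Q = 966 W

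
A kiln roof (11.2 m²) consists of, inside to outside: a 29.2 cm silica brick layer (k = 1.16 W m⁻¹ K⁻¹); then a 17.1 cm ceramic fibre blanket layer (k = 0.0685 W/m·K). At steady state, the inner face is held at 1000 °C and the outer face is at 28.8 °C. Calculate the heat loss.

Q = 3960 W

Treat each layer as a resistance in series:
  R_silica brick = L/(kA) = 0.292/(1.16·11.2) = 0.02248 K/W
  R_ceramic fibre blanket = L/(kA) = 0.171/(0.0685·11.2) = 0.2229 K/W
ΣR = 0.02248 + 0.2229 = 0.2454 K/W
Q = ΔT/ΣR = (1000 °C − 28.8 °C)/0.2454 = 3960 W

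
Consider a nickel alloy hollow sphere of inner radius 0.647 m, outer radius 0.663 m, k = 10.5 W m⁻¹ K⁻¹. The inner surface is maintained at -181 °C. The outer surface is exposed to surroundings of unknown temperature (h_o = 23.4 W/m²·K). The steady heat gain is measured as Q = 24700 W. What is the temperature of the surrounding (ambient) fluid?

Sum the resistances:
  R_nickel alloy = (1/0.647 − 1/0.663)/(4πk) = 0.03730/(4π·10.5) = 2.827×10^-4 K/W
  R_conv,out = 1/(4πr²h) = 1/(4π·0.663²·23.4) = 0.007737 K/W
ΣR = 0.008019 K/W
ΔT = Q·ΣR = 24700 × 0.008019 = 198.1 K
Heat flows inward, so T_out = T_in + ΔT = -181 + 198.1 = 17.1 °C

T_out = 17.1 °C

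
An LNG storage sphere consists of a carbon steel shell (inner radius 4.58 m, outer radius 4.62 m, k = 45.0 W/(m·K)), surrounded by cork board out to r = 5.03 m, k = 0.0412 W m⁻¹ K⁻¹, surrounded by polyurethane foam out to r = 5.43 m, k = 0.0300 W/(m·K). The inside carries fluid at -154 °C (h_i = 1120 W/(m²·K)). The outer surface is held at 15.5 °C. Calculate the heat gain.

Treat each layer as a resistance in series:
  R_conv,in = 1/(4πr²h) = 1/(4π·4.58²·1120) = 3.387×10^-6 K/W
  R_carbon steel = (1/4.58 − 1/4.62)/(4πk) = 0.001890/(4π·45.0) = 3.343×10^-6 K/W
  R_cork board = (1/4.62 − 1/5.03)/(4πk) = 0.01764/(4π·0.0412) = 0.03408 K/W
  R_polyurethane foam = (1/5.03 − 1/5.43)/(4πk) = 0.01465/(4π·0.0300) = 0.03885 K/W
ΣR = 3.387×10^-6 + 3.343×10^-6 + 0.03408 + 0.03885 = 0.07294 K/W
Q = ΔT/ΣR = (-154 °C − 15.5 °C)/0.07294 = -2320 W
(Negative Q ⇒ heat flows inward; heat gain = 2320 W.)

Q = 2320 W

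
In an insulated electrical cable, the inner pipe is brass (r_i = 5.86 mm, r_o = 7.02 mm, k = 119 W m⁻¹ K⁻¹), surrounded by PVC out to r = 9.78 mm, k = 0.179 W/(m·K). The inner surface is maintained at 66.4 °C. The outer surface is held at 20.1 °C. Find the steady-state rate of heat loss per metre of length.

Q' = 157 W/m

Resistance network (inner→outer):
  R'_brass = ln(0.00702/0.00586)/(2πk) = 0.1806/(2π·119) = 2.416×10^-4 m·K/W
  R'_PVC = ln(0.00978/0.00702)/(2πk) = 0.3316/(2π·0.179) = 0.2948 m·K/W
ΣR = 2.416×10^-4 + 0.2948 = 0.2950 m·K/W
Q' = ΔT/ΣR = (66.4 °C − 20.1 °C)/0.2950 = 157 W/m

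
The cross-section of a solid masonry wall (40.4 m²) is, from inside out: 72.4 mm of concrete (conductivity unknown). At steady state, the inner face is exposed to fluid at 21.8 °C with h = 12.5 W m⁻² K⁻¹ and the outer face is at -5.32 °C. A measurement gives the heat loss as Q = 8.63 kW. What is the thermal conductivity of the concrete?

k = 1.54 W/m·K

ΣR = ΔT/Q = |21.8 − -5.32|/8630 = 0.003143 K/W
Known resistances:
  R_conv,in = 1/(hA) = 1/(12.5·40.4) = 0.001980 K/W
R_concrete = ΣR − ΣR_known = 0.003143 − 0.001980 = 0.001163 K/W
L/(kA) = 0.001163 ⇒ k = 0.0724/(0.001163·40.4) = 1.54 W/m·K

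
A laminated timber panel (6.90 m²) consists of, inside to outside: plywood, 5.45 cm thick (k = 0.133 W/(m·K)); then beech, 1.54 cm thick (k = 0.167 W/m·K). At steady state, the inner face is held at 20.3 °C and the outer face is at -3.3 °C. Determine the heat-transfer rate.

Treat each layer as a resistance in series:
  R_plywood = L/(kA) = 0.0545/(0.133·6.90) = 0.05939 K/W
  R_beech = L/(kA) = 0.0154/(0.167·6.90) = 0.01336 K/W
ΣR = 0.05939 + 0.01336 = 0.07275 K/W
Q = ΔT/ΣR = (20.3 °C − -3.3 °C)/0.07275 = 324 W

Q = 324 W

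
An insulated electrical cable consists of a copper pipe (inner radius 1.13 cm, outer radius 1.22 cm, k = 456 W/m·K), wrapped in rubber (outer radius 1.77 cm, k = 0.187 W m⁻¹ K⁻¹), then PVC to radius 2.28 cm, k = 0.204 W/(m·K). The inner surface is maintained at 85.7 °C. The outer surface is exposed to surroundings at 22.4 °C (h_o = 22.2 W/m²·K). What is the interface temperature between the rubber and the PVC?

T = 61.5 °C

Treat each layer as a resistance in series:
  R'_copper = ln(0.0122/0.0113)/(2πk) = 0.07663/(2π·456) = 2.675×10^-5 m·K/W
  R'_rubber = ln(0.0177/0.0122)/(2πk) = 0.3721/(2π·0.187) = 0.3167 m·K/W
  R'_PVC = ln(0.0228/0.0177)/(2πk) = 0.2532/(2π·0.204) = 0.1975 m·K/W
  R'_conv,out = 1/(2πr h) = 1/(2π·0.0228·22.2) = 0.3144 m·K/W
ΣR = 2.675×10^-5 + 0.3167 + 0.1975 + 0.3144 = 0.8286 m·K/W
Q' = ΔT/ΣR = (85.7 °C − 22.4 °C)/0.8286 = 76.39 W/m
From the inner boundary to the rubber/PVC interface, ΣR_partial = 0.3167 m·K/W.
T_interface = T_in − Q'·ΣR_partial = 85.7 °C − (76.39)(0.3167) = 61.5 °C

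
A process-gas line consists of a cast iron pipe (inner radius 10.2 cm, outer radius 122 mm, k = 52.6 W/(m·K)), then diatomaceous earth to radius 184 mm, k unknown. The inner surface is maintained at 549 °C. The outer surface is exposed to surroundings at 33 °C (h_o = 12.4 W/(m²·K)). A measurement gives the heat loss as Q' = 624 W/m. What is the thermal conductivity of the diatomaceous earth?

k = 0.0864 W/m·K

ΣR = ΔT/Q' = |549 − 33|/624 = 0.8269 m·K/W
Known resistances:
  R'_cast iron = ln(0.122/0.102)/(2πk) = 0.1790/(2π·52.6) = 5.418×10^-4 m·K/W
  R'_conv,out = 1/(2πr h) = 1/(2π·0.184·12.4) = 0.06976 m·K/W
R_diatomaceous earth = ΣR − ΣR_known = 0.8269 − 0.07030 = 0.7566 m·K/W
ln(r₂/r₁)/(2πk) = 0.7566 ⇒ k = 0.4109/(2π·0.7566) = 0.0864 W/m·K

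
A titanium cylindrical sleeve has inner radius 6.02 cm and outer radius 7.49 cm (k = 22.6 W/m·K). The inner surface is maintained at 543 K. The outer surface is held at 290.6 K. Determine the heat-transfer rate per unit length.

Q' = 1.64×10^5 W/m

Q' = 2πk·ΔT/ln(r₂/r₁) = 2π × 22.6 × 252.4 / ln(0.0749/0.0602) = 1.64×10^5 W/m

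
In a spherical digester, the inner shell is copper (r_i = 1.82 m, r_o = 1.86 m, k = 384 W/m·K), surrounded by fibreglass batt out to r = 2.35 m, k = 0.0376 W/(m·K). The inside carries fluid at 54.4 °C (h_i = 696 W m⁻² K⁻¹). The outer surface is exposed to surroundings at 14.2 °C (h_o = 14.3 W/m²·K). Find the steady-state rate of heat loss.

Q = 169 W

Treat each layer as a resistance in series:
  R_conv,in = 1/(4πr²h) = 1/(4π·1.82²·696) = 3.452×10^-5 K/W
  R_copper = (1/1.82 − 1/1.86)/(4πk) = 0.01182/(4π·384) = 2.449×10^-6 K/W
  R_fibreglass batt = (1/1.86 − 1/2.35)/(4πk) = 0.1121/(4π·0.0376) = 0.2373 K/W
  R_conv,out = 1/(4πr²h) = 1/(4π·2.35²·14.3) = 0.001008 K/W
ΣR = 3.452×10^-5 + 2.449×10^-6 + 0.2373 + 0.001008 = 0.2383 K/W
Q = ΔT/ΣR = (54.4 °C − 14.2 °C)/0.2383 = 169 W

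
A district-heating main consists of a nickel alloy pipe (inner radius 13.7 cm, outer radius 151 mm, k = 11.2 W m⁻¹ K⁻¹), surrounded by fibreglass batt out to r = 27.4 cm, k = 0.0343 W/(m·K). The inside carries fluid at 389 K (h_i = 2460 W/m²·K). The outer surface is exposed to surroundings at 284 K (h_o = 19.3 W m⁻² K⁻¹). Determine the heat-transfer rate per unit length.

Q' = 37.5 W/m

Resistance network (inner→outer):
  R'_conv,in = 1/(2πr h) = 1/(2π·0.137·2460) = 4.722×10^-4 m·K/W
  R'_nickel alloy = ln(0.151/0.137)/(2πk) = 0.09730/(2π·11.2) = 0.001383 m·K/W
  R'_fibreglass batt = ln(0.274/0.151)/(2πk) = 0.5958/(2π·0.0343) = 2.765 m·K/W
  R'_conv,out = 1/(2πr h) = 1/(2π·0.274·19.3) = 0.03010 m·K/W
ΣR = 4.722×10^-4 + 0.001383 + 2.765 + 0.03010 = 2.797 m·K/W
Q' = ΔT/ΣR = (389 K − 284 K)/2.797 = 37.5 W/m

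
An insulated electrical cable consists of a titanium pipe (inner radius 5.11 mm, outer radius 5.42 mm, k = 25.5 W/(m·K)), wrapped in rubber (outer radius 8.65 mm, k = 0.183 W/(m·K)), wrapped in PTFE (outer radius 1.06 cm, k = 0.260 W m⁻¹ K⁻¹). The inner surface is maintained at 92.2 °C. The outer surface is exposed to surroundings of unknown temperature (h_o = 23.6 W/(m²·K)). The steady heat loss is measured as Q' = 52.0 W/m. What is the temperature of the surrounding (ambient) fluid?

Series resistances:
  R'_titanium = ln(0.00542/0.00511)/(2πk) = 0.05890/(2π·25.5) = 3.676×10^-4 m·K/W
  R'_rubber = ln(0.00865/0.00542)/(2πk) = 0.4675/(2π·0.183) = 0.4066 m·K/W
  R'_PTFE = ln(0.0106/0.00865)/(2πk) = 0.2033/(2π·0.260) = 0.1244 m·K/W
  R'_conv,out = 1/(2πr h) = 1/(2π·0.0106·23.6) = 0.6362 m·K/W
ΣR = 1.168 m·K/W
ΔT = Q'·ΣR = 52.0 × 1.168 = 60.74 K
Heat flows outward, so T_out = T_in − ΔT = 92.2 − 60.74 = 31.5 °C

T_out = 31.5 °C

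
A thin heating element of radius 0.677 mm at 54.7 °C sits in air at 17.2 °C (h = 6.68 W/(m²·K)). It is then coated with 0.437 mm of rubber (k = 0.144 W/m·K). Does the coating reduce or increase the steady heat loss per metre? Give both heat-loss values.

increases: 1.07 → 1.71 W/m

Critical radius for a cylinder: r_cr = k/h = 0.0216 m = 2.16 cm.
Outer radius after coating: r₂ = 6.77×10^-4 + 4.37×10^-4 = 0.001114 m.
Since r₁ < r_cr and r₂ ≤ r_cr, the coating moves toward the maximum at r_cr — heat loss rises.
Bare: R = 1/(2πr₁h) = 35.19 m·K/W; Q = 37.5/35.19 = 1.07 W/m.
Coated: R = R_cond + R_conv = 21.94 m·K/W; Q = 37.5/21.94 = 1.71 W/m.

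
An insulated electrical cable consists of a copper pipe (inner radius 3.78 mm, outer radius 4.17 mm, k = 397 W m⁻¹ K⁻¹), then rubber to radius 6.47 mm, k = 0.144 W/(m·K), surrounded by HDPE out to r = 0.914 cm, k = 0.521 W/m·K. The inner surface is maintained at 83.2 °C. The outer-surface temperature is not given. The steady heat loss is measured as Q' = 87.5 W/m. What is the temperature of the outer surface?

T_out = 31.5 °C

Sum the resistances:
  R'_copper = ln(0.00417/0.00378)/(2πk) = 0.09819/(2π·397) = 3.936×10^-5 m·K/W
  R'_rubber = ln(0.00647/0.00417)/(2πk) = 0.4393/(2π·0.144) = 0.4855 m·K/W
  R'_HDPE = ln(0.00914/0.00647)/(2πk) = 0.3455/(2π·0.521) = 0.1055 m·K/W
ΣR = 0.5911 m·K/W
ΔT = Q'·ΣR = 87.5 × 0.5911 = 51.72 K
Heat flows outward, so T_out = T_in − ΔT = 83.2 − 51.72 = 31.5 °C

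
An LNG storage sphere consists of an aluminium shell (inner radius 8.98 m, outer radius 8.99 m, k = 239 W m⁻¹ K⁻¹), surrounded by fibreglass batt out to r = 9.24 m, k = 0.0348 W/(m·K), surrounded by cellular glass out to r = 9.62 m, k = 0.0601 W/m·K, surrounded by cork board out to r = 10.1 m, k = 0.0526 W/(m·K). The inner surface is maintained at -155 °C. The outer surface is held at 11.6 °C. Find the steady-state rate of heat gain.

Q = 8320 W

Resistance network (inner→outer):
  R_aluminium = (1/8.98 − 1/8.99)/(4πk) = 1.239×10^-4/(4π·239) = 4.124×10^-8 K/W
  R_fibreglass batt = (1/8.99 − 1/9.24)/(4πk) = 0.003010/(4π·0.0348) = 0.006882 K/W
  R_cellular glass = (1/9.24 − 1/9.62)/(4πk) = 0.004275/(4π·0.0601) = 0.005660 K/W
  R_cork board = (1/9.62 − 1/10.1)/(4πk) = 0.004940/(4π·0.0526) = 0.007474 K/W
ΣR = 4.124×10^-8 + 0.006882 + 0.005660 + 0.007474 = 0.02002 K/W
Q = ΔT/ΣR = (-155 °C − 11.6 °C)/0.02002 = -8320 W
(Negative Q ⇒ heat flows inward; heat gain = 8320 W.)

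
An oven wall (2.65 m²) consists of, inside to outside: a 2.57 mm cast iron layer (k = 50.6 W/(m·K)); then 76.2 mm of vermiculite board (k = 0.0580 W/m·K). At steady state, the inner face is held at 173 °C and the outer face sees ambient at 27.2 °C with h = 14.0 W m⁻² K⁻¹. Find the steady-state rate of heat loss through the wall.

Q = 279 W

Series thermal resistances, inner to outer:
  R_cast iron = L/(kA) = 0.00257/(50.6·2.65) = 1.917×10^-5 K/W
  R_vermiculite board = L/(kA) = 0.0762/(0.0580·2.65) = 0.4958 K/W
  R_conv,out = 1/(hA) = 1/(14.0·2.65) = 0.02695 K/W
ΣR = 1.917×10^-5 + 0.4958 + 0.02695 = 0.5228 K/W
Q = ΔT/ΣR = (173 °C − 27.2 °C)/0.5228 = 279 W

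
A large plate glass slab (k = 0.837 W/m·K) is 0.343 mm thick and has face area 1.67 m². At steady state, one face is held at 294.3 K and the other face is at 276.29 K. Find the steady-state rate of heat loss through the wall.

Q = 73.4 kW

Q = kA·ΔT/L = 0.837 × 1.67 × |294.3 K − 276.29 K| / 3.43×10^-4 = 73400 W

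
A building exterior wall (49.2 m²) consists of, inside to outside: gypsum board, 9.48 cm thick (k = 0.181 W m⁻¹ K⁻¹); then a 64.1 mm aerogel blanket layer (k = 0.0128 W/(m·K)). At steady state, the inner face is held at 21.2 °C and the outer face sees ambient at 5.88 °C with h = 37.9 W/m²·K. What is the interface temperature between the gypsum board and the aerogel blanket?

T = 19.8 °C

Series thermal resistances, inner to outer:
  R_gypsum board = L/(kA) = 0.0948/(0.181·49.2) = 0.01065 K/W
  R_aerogel blanket = L/(kA) = 0.0641/(0.0128·49.2) = 0.1018 K/W
  R_conv,out = 1/(hA) = 1/(37.9·49.2) = 5.363×10^-4 K/W
ΣR = 0.01065 + 0.1018 + 5.363×10^-4 = 0.1130 K/W
Q = ΔT/ΣR = (21.2 °C − 5.88 °C)/0.1130 = 135.6 W
From the inner boundary to the gypsum board/aerogel blanket interface, ΣR_partial = 0.01065 K/W.
T_interface = T_in − Q·ΣR_partial = 21.2 °C − (135.6)(0.01065) = 19.8 °C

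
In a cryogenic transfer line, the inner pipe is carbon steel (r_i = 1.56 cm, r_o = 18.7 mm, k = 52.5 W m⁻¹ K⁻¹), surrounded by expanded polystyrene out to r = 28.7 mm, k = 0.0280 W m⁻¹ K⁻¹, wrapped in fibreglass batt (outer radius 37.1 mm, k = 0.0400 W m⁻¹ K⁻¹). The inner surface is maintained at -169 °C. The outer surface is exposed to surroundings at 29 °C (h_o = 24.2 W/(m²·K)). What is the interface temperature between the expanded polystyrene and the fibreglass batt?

T = -36.3 °C

Treat each layer as a resistance in series:
  R'_carbon steel = ln(0.0187/0.0156)/(2πk) = 0.1813/(2π·52.5) = 5.495×10^-4 m·K/W
  R'_expanded polystyrene = ln(0.0287/0.0187)/(2πk) = 0.4284/(2π·0.0280) = 2.435 m·K/W
  R'_fibreglass batt = ln(0.0371/0.0287)/(2πk) = 0.2567/(2π·0.0400) = 1.021 m·K/W
  R'_conv,out = 1/(2πr h) = 1/(2π·0.0371·24.2) = 0.1773 m·K/W
ΣR = 5.495×10^-4 + 2.435 + 1.021 + 0.1773 = 3.634 m·K/W
Q' = ΔT/ΣR = (-169 °C − 29 °C)/3.634 = -54.49 W/m
From the inner boundary to the expanded polystyrene/fibreglass batt interface, ΣR_partial = 2.436 m·K/W.
T_interface = T_in − Q'·ΣR_partial = -169 °C − (-54.49)(2.436) = -36.3 °C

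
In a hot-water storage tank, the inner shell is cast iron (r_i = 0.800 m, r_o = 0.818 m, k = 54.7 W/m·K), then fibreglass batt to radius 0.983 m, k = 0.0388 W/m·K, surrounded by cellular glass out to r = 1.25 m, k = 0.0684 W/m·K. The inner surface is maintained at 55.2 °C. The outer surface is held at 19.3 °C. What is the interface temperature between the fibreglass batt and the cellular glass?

Treat each layer as a resistance in series:
  R_cast iron = (1/0.800 − 1/0.818)/(4πk) = 0.02751/(4π·54.7) = 4.002×10^-5 K/W
  R_fibreglass batt = (1/0.818 − 1/0.983)/(4πk) = 0.2052/(4π·0.0388) = 0.4209 K/W
  R_cellular glass = (1/0.983 − 1/1.25)/(4πk) = 0.2173/(4π·0.0684) = 0.2528 K/W
ΣR = 4.002×10^-5 + 0.4209 + 0.2528 = 0.6737 K/W
Q = ΔT/ΣR = (55.2 °C − 19.3 °C)/0.6737 = 53.29 W
From the inner boundary to the fibreglass batt/cellular glass interface, ΣR_partial = 0.4209 K/W.
T_interface = T_in − Q·ΣR_partial = 55.2 °C − (53.29)(0.4209) = 32.8 °C

T = 32.8 °C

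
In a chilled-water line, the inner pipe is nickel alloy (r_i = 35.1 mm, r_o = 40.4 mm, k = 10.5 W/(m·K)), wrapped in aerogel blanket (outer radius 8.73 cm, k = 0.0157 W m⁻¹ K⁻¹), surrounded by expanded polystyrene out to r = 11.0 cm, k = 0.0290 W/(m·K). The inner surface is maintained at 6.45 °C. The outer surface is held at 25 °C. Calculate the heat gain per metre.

Treat each layer as a resistance in series:
  R'_nickel alloy = ln(0.0404/0.0351)/(2πk) = 0.1406/(2π·10.5) = 0.002132 m·K/W
  R'_aerogel blanket = ln(0.0873/0.0404)/(2πk) = 0.7705/(2π·0.0157) = 7.811 m·K/W
  R'_expanded polystyrene = ln(0.110/0.0873)/(2πk) = 0.2311/(2π·0.0290) = 1.268 m·K/W
ΣR = 0.002132 + 7.811 + 1.268 = 9.081 m·K/W
Q' = ΔT/ΣR = (6.45 °C − 25 °C)/9.081 = -2.04 W/m
(Negative Q' ⇒ heat flows inward; heat gain = 2.04 W/m.)

Q' = 2.04 W/m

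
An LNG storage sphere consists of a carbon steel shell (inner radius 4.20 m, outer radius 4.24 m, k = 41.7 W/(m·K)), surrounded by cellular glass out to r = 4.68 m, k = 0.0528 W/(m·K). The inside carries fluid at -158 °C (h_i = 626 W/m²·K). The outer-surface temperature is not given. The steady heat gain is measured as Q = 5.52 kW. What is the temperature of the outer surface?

T_out = 26.5 °C

Series resistances:
  R_conv,in = 1/(4πr²h) = 1/(4π·4.20²·626) = 7.206×10^-6 K/W
  R_carbon steel = (1/4.20 − 1/4.24)/(4πk) = 0.002246/(4π·41.7) = 4.286×10^-6 K/W
  R_cellular glass = (1/4.24 − 1/4.68)/(4πk) = 0.02217/(4π·0.0528) = 0.03342 K/W
ΣR = 0.03343 K/W
ΔT = Q·ΣR = 5520 × 0.03343 = 184.5 K
Heat flows inward, so T_out = T_in + ΔT = -158 + 184.5 = 26.5 °C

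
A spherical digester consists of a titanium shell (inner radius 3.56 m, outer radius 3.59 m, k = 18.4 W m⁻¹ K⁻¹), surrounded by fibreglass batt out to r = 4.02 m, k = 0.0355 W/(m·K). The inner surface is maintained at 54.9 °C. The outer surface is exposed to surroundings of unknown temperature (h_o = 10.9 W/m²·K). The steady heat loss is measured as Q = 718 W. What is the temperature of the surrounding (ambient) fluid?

T_out = 6.61 °C

Sum the resistances:
  R_titanium = (1/3.56 − 1/3.59)/(4πk) = 0.002347/(4π·18.4) = 1.015×10^-5 K/W
  R_fibreglass batt = (1/3.59 − 1/4.02)/(4πk) = 0.02980/(4π·0.0355) = 0.06679 K/W
  R_conv,out = 1/(4πr²h) = 1/(4π·4.02²·10.9) = 4.518×10^-4 K/W
ΣR = 0.06725 K/W
ΔT = Q·ΣR = 718 × 0.06725 = 48.29 K
Heat flows outward, so T_out = T_in − ΔT = 54.9 − 48.29 = 6.61 °C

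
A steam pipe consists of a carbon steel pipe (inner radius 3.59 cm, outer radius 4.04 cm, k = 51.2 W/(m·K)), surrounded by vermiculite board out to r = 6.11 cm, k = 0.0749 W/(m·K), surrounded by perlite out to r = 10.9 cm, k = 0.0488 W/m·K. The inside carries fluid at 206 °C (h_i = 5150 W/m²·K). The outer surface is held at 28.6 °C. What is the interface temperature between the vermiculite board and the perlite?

Resistance network (inner→outer):
  R'_conv,in = 1/(2πr h) = 1/(2π·0.0359·5150) = 8.608×10^-4 m·K/W
  R'_carbon steel = ln(0.0404/0.0359)/(2πk) = 0.1181/(2π·51.2) = 3.671×10^-4 m·K/W
  R'_vermiculite board = ln(0.0611/0.0404)/(2πk) = 0.4137/(2π·0.0749) = 0.8790 m·K/W
  R'_perlite = ln(0.109/0.0611)/(2πk) = 0.5788/(2π·0.0488) = 1.888 m·K/W
ΣR = 8.608×10^-4 + 3.671×10^-4 + 0.8790 + 1.888 = 2.768 m·K/W
Q' = ΔT/ΣR = (206 °C − 28.6 °C)/2.768 = 64.09 W/m
From the inner boundary to the vermiculite board/perlite interface, ΣR_partial = 0.8802 m·K/W.
T_interface = T_in − Q'·ΣR_partial = 206 °C − (64.09)(0.8802) = 150 °C

T = 150 °C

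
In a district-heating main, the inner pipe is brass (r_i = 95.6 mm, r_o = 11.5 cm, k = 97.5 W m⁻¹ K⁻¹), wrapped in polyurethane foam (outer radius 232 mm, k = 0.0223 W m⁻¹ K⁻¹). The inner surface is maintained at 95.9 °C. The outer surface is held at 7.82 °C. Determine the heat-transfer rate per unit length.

Treat each layer as a resistance in series:
  R'_brass = ln(0.115/0.0956)/(2πk) = 0.1848/(2π·97.5) = 3.016×10^-4 m·K/W
  R'_polyurethane foam = ln(0.232/0.115)/(2πk) = 0.7018/(2π·0.0223) = 5.009 m·K/W
ΣR = 3.016×10^-4 + 5.009 = 5.009 m·K/W
Q' = ΔT/ΣR = (95.9 °C − 7.82 °C)/5.009 = 17.6 W/m

Q' = 17.6 W/m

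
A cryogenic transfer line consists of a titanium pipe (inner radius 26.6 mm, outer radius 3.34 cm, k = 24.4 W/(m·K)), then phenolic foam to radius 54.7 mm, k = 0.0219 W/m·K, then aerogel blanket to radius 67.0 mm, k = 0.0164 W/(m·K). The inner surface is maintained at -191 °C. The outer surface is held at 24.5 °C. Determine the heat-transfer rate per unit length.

Q' = 38.8 W/m

Series thermal resistances, inner to outer:
  R'_titanium = ln(0.0334/0.0266)/(2πk) = 0.2276/(2π·24.4) = 0.001485 m·K/W
  R'_phenolic foam = ln(0.0547/0.0334)/(2πk) = 0.4933/(2π·0.0219) = 3.585 m·K/W
  R'_aerogel blanket = ln(0.0670/0.0547)/(2πk) = 0.2028/(2π·0.0164) = 1.968 m·K/W
ΣR = 0.001485 + 3.585 + 1.968 = 5.554 m·K/W
Q' = ΔT/ΣR = (-191 °C − 24.5 °C)/5.554 = -38.8 W/m
(Negative Q' ⇒ heat flows inward; heat gain = 38.8 W/m.)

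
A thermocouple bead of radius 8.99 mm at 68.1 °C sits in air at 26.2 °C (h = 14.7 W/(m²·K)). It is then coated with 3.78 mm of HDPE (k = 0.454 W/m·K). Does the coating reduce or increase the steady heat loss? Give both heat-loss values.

Critical radius for a sphere: r_cr = 2k/h = 0.0618 m = 6.18 cm.
Outer radius after coating: r₂ = 0.00899 + 0.00378 = 0.01277 m.
Since r₁ < r_cr and r₂ ≤ r_cr, the coating moves toward the maximum at r_cr — heat loss rises.
Bare: R = 1/(4πr₁²h) = 66.98 K/W; Q = 41.9/66.98 = 0.626 W.
Coated: R = R_cond + R_conv = 38.97 K/W; Q = 41.9/38.97 = 1.08 W.

increases: 0.626 → 1.08 W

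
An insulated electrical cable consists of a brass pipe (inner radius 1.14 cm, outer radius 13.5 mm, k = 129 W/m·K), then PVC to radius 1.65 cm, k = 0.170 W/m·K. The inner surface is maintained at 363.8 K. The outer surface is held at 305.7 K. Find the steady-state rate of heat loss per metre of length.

Treat each layer as a resistance in series:
  R'_brass = ln(0.0135/0.0114)/(2πk) = 0.1691/(2π·129) = 2.086×10^-4 m·K/W
  R'_PVC = ln(0.0165/0.0135)/(2πk) = 0.2007/(2π·0.170) = 0.1879 m·K/W
ΣR = 2.086×10^-4 + 0.1879 = 0.1881 m·K/W
Q' = ΔT/ΣR = (363.8 K − 305.7 K)/0.1881 = 309 W/m

Q' = 309 W/m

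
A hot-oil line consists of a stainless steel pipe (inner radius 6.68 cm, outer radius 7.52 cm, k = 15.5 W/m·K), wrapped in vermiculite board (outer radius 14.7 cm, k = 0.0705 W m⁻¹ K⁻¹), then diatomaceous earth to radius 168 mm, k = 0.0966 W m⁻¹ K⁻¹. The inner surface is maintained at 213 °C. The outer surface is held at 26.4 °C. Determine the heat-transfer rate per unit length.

Resistance network (inner→outer):
  R'_stainless steel = ln(0.0752/0.0668)/(2πk) = 0.1184/(2π·15.5) = 0.001216 m·K/W
  R'_vermiculite board = ln(0.147/0.0752)/(2πk) = 0.6703/(2π·0.0705) = 1.513 m·K/W
  R'_diatomaceous earth = ln(0.168/0.147)/(2πk) = 0.1335/(2π·0.0966) = 0.2200 m·K/W
ΣR = 0.001216 + 1.513 + 0.2200 = 1.734 m·K/W
Q' = ΔT/ΣR = (213 °C − 26.4 °C)/1.734 = 108 W/m

Q' = 108 W/m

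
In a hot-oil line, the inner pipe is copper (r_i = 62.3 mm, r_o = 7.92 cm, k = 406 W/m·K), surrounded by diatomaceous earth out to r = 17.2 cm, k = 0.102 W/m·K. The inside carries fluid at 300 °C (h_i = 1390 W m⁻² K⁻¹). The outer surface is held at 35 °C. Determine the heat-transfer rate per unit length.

Treat each layer as a resistance in series:
  R'_conv,in = 1/(2πr h) = 1/(2π·0.0623·1390) = 0.001838 m·K/W
  R'_copper = ln(0.0792/0.0623)/(2πk) = 0.2400/(2π·406) = 9.409×10^-5 m·K/W
  R'_diatomaceous earth = ln(0.172/0.0792)/(2πk) = 0.7755/(2π·0.102) = 1.210 m·K/W
ΣR = 0.001838 + 9.409×10^-5 + 1.210 = 1.212 m·K/W
Q' = ΔT/ΣR = (300 °C − 35 °C)/1.212 = 219 W/m

Q' = 219 W/m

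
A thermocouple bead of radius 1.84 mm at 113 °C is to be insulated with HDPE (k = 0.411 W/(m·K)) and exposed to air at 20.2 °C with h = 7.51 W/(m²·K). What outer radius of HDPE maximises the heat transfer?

r_cr = 10.9 cm

For a sphere, r_cr = 2k_ins/h = 2·0.411/7.51 = 0.109 m = 10.9 cm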